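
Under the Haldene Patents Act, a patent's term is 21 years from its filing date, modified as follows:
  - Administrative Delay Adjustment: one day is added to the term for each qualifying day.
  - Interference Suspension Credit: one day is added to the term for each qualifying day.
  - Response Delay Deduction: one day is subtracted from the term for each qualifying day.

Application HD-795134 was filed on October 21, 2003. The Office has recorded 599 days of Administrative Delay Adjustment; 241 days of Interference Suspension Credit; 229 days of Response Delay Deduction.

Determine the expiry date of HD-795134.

Base term: filing date + 21 years → 21 October 2024.
Administrative Delay Adjustment: +599 days → 12 June 2026.
Interference Suspension Credit: +241 days → 8 February 2027.
Response Delay Deduction: −229 days → 24 June 2026.

2026-06-24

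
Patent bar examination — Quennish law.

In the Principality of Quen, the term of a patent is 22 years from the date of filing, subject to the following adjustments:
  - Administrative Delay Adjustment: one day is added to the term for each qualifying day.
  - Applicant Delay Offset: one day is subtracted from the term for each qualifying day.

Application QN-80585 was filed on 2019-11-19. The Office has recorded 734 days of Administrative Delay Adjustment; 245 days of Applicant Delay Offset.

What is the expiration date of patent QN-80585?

Base term: filing date + 22 years → 19 November 2041.
Administrative Delay Adjustment: +734 days → 23 November 2043.
Applicant Delay Offset: −245 days → 23 March 2043.

March 23, 2043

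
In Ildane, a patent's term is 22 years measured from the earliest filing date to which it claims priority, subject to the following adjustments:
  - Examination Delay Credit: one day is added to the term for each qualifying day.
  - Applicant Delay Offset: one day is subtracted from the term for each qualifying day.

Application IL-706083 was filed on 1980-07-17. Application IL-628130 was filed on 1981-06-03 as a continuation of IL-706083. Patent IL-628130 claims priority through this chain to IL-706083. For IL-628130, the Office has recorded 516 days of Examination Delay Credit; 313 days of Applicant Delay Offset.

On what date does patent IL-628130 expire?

February 5, 2003

Earliest priority filing: 17 July 1980.
Base term: 17 July 1980 + 22 years → 17 July 2002.
Examination Delay Credit: +516 days → 15 December 2003.
Applicant Delay Offset: −313 days → 5 February 2003.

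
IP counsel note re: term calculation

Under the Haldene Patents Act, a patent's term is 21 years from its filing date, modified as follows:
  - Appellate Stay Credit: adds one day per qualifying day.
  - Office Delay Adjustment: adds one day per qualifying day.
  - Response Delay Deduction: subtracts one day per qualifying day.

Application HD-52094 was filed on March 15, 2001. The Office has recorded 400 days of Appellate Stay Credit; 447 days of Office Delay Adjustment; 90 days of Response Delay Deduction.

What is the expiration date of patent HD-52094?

2024-04-10

Base term: filing date + 21 years → 15 March 2022.
Appellate Stay Credit: +400 days → 19 April 2023.
Office Delay Adjustment: +447 days → 9 July 2024.
Response Delay Deduction: −90 days → 10 April 2024.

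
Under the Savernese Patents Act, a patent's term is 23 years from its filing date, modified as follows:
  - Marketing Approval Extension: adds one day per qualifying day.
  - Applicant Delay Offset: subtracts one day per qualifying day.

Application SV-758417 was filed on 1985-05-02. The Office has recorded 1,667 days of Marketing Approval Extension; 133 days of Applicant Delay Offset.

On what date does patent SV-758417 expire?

2012-07-14

Base term: filing date + 23 years → 2 May 2008.
Marketing Approval Extension: +1667 days → 24 November 2012.
Applicant Delay Offset: −133 days → 14 July 2012.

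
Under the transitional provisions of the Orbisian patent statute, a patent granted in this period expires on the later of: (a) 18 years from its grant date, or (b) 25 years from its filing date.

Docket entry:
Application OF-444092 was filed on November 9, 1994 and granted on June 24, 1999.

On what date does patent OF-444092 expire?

(a) grant + 18 years → 24 June 2017.
(b) filing + 25 years → 9 November 2019.
Later of the two: 9 November 2019.

2019-11-09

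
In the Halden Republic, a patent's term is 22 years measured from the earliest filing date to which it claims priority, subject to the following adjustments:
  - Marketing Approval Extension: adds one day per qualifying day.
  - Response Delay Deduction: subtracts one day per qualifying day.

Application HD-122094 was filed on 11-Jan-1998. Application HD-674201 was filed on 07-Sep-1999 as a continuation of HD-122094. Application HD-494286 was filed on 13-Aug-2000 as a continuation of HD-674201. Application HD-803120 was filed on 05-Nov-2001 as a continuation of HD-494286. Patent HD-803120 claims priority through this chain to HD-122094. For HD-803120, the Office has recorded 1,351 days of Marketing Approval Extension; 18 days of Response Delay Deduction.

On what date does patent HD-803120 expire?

Earliest priority filing: 11 January 1998.
Base term: 11 January 1998 + 22 years → 11 January 2020.
Marketing Approval Extension: +1351 days → 23 September 2023.
Response Delay Deduction: −18 days → 5 September 2023.

2023-09-05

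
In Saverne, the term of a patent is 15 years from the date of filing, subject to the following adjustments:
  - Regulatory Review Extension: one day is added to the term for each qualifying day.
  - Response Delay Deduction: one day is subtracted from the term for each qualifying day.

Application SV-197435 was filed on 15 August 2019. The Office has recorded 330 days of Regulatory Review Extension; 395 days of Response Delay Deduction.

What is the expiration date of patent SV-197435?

Base term: filing date + 15 years → 15 August 2034.
Regulatory Review Extension: +330 days → 11 July 2035.
Response Delay Deduction: −395 days → 11 June 2034.

2034-06-11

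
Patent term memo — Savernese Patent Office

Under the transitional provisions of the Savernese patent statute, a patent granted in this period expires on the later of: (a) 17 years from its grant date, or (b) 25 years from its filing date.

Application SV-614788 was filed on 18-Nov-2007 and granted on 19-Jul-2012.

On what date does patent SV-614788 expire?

November 18, 2032

(a) grant + 17 years → 19 July 2029.
(b) filing + 25 years → 18 November 2032.
Later of the two: 18 November 2032.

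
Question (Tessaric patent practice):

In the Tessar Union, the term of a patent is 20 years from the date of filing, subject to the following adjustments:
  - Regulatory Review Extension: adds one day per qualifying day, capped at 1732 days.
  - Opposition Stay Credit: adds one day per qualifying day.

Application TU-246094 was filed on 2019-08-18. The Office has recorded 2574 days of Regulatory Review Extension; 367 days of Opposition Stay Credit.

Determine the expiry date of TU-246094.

May 17, 2045

Base term: filing date + 20 years → 18 August 2039.
Regulatory Review Extension: 2574 days claimed exceeds the 1732-day cap, so +1732 days → 15 May 2044.
Opposition Stay Credit: +367 days → 17 May 2045.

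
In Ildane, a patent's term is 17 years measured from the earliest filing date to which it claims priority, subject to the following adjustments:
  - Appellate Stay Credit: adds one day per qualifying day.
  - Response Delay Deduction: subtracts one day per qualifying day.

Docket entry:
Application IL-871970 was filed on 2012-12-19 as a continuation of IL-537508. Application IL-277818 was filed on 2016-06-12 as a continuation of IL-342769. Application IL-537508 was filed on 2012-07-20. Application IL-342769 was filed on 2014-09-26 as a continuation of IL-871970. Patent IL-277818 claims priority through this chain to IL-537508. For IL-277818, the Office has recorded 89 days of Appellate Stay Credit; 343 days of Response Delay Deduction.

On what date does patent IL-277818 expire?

Earliest priority filing: 20 July 2012.
Base term: 20 July 2012 + 17 years → 20 July 2029.
Appellate Stay Credit: +89 days → 17 October 2029.
Response Delay Deduction: −343 days → 8 November 2028.

November 8, 2028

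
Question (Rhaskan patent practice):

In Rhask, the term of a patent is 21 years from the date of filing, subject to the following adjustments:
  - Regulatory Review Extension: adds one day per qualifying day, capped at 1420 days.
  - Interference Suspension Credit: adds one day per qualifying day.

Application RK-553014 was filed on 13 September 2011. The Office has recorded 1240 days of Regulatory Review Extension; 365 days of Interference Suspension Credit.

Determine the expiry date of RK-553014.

Base term: filing date + 21 years → 13 September 2032.
Regulatory Review Extension: 1240 days (within the 1420-day cap) → +1240 days → 5 February 2036.
Interference Suspension Credit: +365 days → 4 February 2037.

2037-02-04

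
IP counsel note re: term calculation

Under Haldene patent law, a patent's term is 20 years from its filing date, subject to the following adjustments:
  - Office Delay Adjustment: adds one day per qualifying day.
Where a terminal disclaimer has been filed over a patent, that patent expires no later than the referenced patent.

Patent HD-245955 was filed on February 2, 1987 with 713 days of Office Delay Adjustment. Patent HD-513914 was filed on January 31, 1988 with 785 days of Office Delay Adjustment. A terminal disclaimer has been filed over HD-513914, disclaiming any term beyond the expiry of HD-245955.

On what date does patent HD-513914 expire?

Natural term of HD-513914:
  Base: filing + 20 years → 31 January 2008.
  Office Delay Adjustment: +785 days → 26 March 2010.
Expiry of referenced patent HD-245955:
  Base: filing + 20 years → 2 February 2007.
  Office Delay Adjustment: +713 days → 15 January 2009.
Terminal disclaimer: HD-513914 expires on the earlier of 26 March 2010 and 15 January 2009.

2009-01-15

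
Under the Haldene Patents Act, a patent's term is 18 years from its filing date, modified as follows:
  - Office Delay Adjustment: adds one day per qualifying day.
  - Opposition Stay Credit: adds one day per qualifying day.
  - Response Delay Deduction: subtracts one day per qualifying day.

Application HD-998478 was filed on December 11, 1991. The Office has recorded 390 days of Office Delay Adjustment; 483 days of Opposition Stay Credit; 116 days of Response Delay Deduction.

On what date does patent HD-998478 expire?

Base term: filing date + 18 years → 11 December 2009.
Office Delay Adjustment: +390 days → 5 January 2011.
Opposition Stay Credit: +483 days → 2 May 2012.
Response Delay Deduction: −116 days → 7 January 2012.

January 7, 2012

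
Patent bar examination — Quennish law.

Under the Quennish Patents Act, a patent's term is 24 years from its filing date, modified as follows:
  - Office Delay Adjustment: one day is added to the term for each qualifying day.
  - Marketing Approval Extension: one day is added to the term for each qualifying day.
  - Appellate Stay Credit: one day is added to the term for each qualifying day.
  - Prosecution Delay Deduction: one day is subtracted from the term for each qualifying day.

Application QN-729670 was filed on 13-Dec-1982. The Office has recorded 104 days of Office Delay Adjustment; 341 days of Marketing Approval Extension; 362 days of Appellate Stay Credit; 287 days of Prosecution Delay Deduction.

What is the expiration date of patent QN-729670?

Base term: filing date + 24 years → 13 December 2006.
Office Delay Adjustment: +104 days → 27 March 2007.
Marketing Approval Extension: +341 days → 2 March 2008.
Appellate Stay Credit: +362 days → 27 February 2009.
Prosecution Delay Deduction: −287 days → 16 May 2008.

May 16, 2008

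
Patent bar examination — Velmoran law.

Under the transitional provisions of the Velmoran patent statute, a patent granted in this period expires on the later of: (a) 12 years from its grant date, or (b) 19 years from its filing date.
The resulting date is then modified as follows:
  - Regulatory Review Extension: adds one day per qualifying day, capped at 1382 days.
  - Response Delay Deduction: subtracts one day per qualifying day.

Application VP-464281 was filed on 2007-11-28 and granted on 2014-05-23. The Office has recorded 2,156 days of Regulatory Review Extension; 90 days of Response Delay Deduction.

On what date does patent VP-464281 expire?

(a) grant + 12 years → 23 May 2026.
(b) filing + 19 years → 28 November 2026.
Later of the two: 28 November 2026.
Regulatory Review Extension: 2156 days claimed exceeds the 1382-day cap, so +1382 days → 10 September 2030.
Response Delay Deduction: −90 days → 12 June 2030.

June 12, 2030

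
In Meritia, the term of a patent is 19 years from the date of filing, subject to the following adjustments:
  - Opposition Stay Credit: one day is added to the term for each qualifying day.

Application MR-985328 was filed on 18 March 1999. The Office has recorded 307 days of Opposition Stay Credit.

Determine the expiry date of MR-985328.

2019-01-19

Base term: filing date + 19 years → 18 March 2018.
Opposition Stay Credit: +307 days → 19 January 2019.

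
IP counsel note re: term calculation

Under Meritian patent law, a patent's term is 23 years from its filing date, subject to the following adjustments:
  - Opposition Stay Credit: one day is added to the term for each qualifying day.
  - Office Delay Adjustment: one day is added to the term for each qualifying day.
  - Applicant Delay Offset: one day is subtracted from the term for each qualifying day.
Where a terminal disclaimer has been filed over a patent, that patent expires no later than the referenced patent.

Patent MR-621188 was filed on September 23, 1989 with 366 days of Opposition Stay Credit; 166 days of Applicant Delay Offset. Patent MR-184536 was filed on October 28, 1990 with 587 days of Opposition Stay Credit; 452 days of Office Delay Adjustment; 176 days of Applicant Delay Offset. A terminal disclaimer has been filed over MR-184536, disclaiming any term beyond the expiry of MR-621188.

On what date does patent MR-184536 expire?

Natural term of MR-184536:
  Base: filing + 23 years → 28 October 2013.
  Opposition Stay Credit: +587 days → 7 June 2015.
  Office Delay Adjustment: +452 days → 1 September 2016.
  Applicant Delay Offset: −176 days → 9 March 2016.
Expiry of referenced patent MR-621188:
  Base: filing + 23 years → 23 September 2012.
  Opposition Stay Credit: +366 days → 24 September 2013.
  Applicant Delay Offset: −166 days → 11 April 2013.
Terminal disclaimer: MR-184536 expires on the earlier of 9 March 2016 and 11 April 2013.

2013-04-11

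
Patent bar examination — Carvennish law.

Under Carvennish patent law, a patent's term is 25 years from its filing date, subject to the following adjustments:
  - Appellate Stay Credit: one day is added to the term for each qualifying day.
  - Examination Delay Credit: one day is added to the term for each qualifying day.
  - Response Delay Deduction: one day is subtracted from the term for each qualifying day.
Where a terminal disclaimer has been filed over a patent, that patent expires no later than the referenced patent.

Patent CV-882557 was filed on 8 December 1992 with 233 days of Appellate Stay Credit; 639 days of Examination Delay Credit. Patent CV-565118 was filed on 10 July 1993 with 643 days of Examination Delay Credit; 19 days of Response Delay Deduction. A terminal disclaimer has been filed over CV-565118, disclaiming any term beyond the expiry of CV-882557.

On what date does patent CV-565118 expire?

2020-03-25

Natural term of CV-565118:
  Base: filing + 25 years → 10 July 2018.
  Examination Delay Credit: +643 days → 13 April 2020.
  Response Delay Deduction: −19 days → 25 March 2020.
Expiry of referenced patent CV-882557:
  Base: filing + 25 years → 8 December 2017.
  Appellate Stay Credit: +233 days → 29 July 2018.
  Examination Delay Credit: +639 days → 28 April 2020.
Terminal disclaimer: CV-565118 expires on the earlier of 25 March 2020 and 28 April 2020.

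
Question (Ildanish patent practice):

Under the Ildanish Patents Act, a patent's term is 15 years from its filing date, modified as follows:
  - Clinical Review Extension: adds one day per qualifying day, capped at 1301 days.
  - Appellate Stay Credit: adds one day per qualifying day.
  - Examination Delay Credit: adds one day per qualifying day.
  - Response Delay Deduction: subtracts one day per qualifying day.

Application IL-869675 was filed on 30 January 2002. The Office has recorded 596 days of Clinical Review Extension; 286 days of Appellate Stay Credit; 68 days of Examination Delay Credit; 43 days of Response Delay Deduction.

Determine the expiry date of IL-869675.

2019-07-26

Base term: filing date + 15 years → 30 January 2017.
Clinical Review Extension: 596 days (within the 1301-day cap) → +596 days → 18 September 2018.
Appellate Stay Credit: +286 days → 1 July 2019.
Examination Delay Credit: +68 days → 7 September 2019.
Response Delay Deduction: −43 days → 26 July 2019.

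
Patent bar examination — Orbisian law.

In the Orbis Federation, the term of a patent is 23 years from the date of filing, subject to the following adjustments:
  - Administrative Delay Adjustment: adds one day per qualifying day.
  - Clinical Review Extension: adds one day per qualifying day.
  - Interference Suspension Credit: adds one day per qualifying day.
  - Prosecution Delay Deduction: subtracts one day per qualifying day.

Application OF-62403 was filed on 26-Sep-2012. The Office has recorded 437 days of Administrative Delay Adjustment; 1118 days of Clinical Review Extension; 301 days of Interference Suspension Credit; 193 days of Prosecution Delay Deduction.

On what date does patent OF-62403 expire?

Base term: filing date + 23 years → 26 September 2035.
Administrative Delay Adjustment: +437 days → 6 December 2036.
Clinical Review Extension: +1118 days → 29 December 2039.
Interference Suspension Credit: +301 days → 25 October 2040.
Prosecution Delay Deduction: −193 days → 15 April 2040.

April 15, 2040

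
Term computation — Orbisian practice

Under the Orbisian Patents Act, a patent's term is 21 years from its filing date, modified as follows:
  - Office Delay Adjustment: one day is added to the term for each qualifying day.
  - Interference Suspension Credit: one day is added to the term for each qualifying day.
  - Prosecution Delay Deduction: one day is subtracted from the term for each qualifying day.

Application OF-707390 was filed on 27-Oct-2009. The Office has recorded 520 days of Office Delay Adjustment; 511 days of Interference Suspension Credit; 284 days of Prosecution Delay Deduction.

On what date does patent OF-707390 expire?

2032-11-12

Base term: filing date + 21 years → 27 October 2030.
Office Delay Adjustment: +520 days → 30 March 2032.
Interference Suspension Credit: +511 days → 23 August 2033.
Prosecution Delay Deduction: −284 days → 12 November 2032.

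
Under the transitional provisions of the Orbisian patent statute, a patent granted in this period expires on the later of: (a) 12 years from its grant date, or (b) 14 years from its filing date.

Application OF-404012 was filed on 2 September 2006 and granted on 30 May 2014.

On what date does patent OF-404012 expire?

(a) grant + 12 years → 30 May 2026.
(b) filing + 14 years → 2 September 2020.
Later of the two: 30 May 2026.

2026-05-30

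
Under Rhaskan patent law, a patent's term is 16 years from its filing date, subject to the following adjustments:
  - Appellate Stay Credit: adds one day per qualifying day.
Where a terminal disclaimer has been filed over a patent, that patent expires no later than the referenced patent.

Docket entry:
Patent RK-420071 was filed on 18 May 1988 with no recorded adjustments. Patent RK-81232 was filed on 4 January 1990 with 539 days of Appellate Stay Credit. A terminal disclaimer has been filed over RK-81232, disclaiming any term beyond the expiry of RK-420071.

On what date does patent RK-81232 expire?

Natural term of RK-81232:
  Base: filing + 16 years → 4 January 2006.
  Appellate Stay Credit: +539 days → 27 June 2007.
Expiry of referenced patent RK-420071:
  Base: filing + 16 years → 18 May 2004.
Terminal disclaimer: RK-81232 expires on the earlier of 27 June 2007 and 18 May 2004.

2004-05-18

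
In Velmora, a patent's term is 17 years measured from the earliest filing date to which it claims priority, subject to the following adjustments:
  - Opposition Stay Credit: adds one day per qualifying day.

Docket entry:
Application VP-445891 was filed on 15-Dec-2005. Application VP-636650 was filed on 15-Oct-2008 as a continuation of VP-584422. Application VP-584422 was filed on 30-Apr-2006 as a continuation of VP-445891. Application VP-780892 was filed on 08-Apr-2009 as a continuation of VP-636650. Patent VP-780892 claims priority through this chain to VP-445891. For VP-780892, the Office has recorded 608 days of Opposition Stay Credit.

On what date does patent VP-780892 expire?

Earliest priority filing: 15 December 2005.
Base term: 15 December 2005 + 17 years → 15 December 2022.
Opposition Stay Credit: +608 days → 14 August 2024.

August 14, 2024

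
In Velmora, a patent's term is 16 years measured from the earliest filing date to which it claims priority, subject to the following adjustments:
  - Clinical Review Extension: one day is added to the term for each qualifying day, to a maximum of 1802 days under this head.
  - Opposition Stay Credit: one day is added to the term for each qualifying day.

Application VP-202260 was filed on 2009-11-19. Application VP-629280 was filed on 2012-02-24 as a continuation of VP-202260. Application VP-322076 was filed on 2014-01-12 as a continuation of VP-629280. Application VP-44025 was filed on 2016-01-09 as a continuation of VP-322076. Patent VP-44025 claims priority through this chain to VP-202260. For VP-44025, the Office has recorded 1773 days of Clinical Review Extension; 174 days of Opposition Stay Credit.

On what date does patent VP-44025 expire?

Earliest priority filing: 19 November 2009.
Base term: 19 November 2009 + 16 years → 19 November 2025.
Clinical Review Extension: 1773 days (within the 1802-day cap) → +1773 days → 27 September 2030.
Opposition Stay Credit: +174 days → 20 March 2031.

March 20, 2031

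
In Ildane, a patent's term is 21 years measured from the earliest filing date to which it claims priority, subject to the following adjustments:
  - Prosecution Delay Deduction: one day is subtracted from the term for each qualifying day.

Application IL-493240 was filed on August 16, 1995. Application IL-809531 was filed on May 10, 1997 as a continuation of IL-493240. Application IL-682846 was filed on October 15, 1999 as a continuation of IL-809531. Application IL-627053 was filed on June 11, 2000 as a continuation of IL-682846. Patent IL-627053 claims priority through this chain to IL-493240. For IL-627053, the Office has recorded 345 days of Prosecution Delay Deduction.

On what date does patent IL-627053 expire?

Earliest priority filing: 16 August 1995.
Base term: 16 August 1995 + 21 years → 16 August 2016.
Prosecution Delay Deduction: −345 days → 6 September 2015.

2015-09-06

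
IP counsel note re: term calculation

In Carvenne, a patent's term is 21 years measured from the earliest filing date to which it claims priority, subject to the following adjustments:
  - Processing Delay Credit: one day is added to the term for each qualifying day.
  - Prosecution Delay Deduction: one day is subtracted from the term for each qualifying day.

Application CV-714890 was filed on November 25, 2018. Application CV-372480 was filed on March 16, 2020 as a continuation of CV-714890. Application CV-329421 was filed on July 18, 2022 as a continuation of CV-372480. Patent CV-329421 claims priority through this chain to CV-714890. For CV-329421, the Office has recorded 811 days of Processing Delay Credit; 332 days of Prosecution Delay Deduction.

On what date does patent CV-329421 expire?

2041-03-18

Earliest priority filing: 25 November 2018.
Base term: 25 November 2018 + 21 years → 25 November 2039.
Processing Delay Credit: +811 days → 13 February 2042.
Prosecution Delay Deduction: −332 days → 18 March 2041.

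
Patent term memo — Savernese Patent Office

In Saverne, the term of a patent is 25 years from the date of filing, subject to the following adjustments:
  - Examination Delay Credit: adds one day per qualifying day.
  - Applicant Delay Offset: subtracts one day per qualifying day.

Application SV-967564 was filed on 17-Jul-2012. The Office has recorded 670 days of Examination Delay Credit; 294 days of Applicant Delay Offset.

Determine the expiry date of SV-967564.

2038-07-28

Base term: filing date + 25 years → 17 July 2037.
Examination Delay Credit: +670 days → 18 May 2039.
Applicant Delay Offset: −294 days → 28 July 2038.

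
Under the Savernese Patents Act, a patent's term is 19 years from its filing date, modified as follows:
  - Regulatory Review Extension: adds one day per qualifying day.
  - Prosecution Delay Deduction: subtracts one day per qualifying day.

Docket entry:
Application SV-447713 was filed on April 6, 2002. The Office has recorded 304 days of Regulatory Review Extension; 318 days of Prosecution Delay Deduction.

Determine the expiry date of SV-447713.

Base term: filing date + 19 years → 6 April 2021.
Regulatory Review Extension: +304 days → 4 February 2022.
Prosecution Delay Deduction: −318 days → 23 March 2021.

March 23, 2021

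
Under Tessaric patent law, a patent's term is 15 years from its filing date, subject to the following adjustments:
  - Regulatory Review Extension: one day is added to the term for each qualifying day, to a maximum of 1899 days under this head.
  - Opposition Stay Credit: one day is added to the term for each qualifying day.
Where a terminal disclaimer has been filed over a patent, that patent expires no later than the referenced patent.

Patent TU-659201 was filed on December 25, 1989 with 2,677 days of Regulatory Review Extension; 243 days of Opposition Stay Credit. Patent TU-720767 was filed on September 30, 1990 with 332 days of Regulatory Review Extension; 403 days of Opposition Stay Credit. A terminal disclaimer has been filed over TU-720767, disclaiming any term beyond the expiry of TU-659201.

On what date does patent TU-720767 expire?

Natural term of TU-720767:
  Base: filing + 15 years → 30 September 2005.
  Regulatory Review Extension: 332 days (within the 1899-day cap) → +332 days → 28 August 2006.
  Opposition Stay Credit: +403 days → 5 October 2007.
Expiry of referenced patent TU-659201:
  Base: filing + 15 years → 25 December 2004.
  Regulatory Review Extension: 2677 days claimed exceeds the 1899-day cap, so +1899 days → 8 March 2010.
  Opposition Stay Credit: +243 days → 6 November 2010.
Terminal disclaimer: TU-720767 expires on the earlier of 5 October 2007 and 6 November 2010.

October 5, 2007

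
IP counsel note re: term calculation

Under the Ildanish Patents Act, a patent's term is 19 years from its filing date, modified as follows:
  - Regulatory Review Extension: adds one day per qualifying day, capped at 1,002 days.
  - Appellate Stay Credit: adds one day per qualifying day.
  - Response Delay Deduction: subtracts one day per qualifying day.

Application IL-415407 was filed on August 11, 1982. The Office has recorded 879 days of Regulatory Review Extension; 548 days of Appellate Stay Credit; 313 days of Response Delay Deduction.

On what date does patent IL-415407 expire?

Base term: filing date + 19 years → 11 August 2001.
Regulatory Review Extension: 879 days (within the 1002-day cap) → +879 days → 7 January 2004.
Appellate Stay Credit: +548 days → 8 July 2005.
Response Delay Deduction: −313 days → 29 August 2004.

August 29, 2004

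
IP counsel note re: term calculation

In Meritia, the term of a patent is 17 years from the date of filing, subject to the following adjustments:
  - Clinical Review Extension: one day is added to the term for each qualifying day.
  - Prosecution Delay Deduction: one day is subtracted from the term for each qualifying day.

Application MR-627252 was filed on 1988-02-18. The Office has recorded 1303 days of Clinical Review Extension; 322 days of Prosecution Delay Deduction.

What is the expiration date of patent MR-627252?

Base term: filing date + 17 years → 18 February 2005.
Clinical Review Extension: +1303 days → 13 September 2008.
Prosecution Delay Deduction: −322 days → 27 October 2007.

October 27, 2007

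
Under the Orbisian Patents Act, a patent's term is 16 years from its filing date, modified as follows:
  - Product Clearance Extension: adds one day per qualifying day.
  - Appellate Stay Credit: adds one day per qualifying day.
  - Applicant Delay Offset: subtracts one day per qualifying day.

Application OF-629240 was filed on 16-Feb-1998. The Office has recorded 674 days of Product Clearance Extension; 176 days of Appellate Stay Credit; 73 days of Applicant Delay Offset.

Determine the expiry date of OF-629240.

April 3, 2016

Base term: filing date + 16 years → 16 February 2014.
Product Clearance Extension: +674 days → 22 December 2015.
Appellate Stay Credit: +176 days → 15 June 2016.
Applicant Delay Offset: −73 days → 3 April 2016.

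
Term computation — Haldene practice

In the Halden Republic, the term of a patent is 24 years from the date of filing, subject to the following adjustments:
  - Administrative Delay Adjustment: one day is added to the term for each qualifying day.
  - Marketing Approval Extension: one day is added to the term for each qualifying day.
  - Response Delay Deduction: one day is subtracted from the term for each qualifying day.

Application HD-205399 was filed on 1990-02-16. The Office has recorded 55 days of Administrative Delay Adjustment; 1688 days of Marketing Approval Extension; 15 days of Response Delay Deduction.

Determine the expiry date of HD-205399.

2018-11-10

Base term: filing date + 24 years → 16 February 2014.
Administrative Delay Adjustment: +55 days → 12 April 2014.
Marketing Approval Extension: +1688 days → 25 November 2018.
Response Delay Deduction: −15 days → 10 November 2018.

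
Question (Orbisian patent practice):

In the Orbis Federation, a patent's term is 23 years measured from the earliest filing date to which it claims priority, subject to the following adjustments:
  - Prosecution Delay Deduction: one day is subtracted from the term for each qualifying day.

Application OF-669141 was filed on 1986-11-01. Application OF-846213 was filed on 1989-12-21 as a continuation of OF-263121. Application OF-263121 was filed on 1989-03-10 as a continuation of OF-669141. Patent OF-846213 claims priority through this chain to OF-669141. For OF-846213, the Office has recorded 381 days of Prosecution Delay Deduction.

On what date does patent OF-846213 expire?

Earliest priority filing: 1 November 1986.
Base term: 1 November 1986 + 23 years → 1 November 2009.
Prosecution Delay Deduction: −381 days → 16 October 2008.

October 16, 2008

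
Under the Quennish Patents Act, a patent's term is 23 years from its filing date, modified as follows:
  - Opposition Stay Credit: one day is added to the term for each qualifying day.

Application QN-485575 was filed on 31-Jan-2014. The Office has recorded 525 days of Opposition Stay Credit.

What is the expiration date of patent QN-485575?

Base term: filing date + 23 years → 31 January 2037.
Opposition Stay Credit: +525 days → 10 July 2038.

2038-07-10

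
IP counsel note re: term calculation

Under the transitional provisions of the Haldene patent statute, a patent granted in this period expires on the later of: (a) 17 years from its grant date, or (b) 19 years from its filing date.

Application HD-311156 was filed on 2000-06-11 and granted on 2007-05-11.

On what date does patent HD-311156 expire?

(a) grant + 17 years → 11 May 2024.
(b) filing + 19 years → 11 June 2019.
Later of the two: 11 May 2024.

May 11, 2024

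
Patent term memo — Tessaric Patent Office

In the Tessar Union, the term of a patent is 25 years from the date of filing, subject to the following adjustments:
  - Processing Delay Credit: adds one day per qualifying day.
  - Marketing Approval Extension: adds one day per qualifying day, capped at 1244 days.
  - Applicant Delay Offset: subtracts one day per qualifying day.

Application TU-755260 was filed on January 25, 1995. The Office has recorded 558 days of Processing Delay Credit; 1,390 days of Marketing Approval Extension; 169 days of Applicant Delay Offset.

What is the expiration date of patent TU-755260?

Base term: filing date + 25 years → 25 January 2020.
Processing Delay Credit: +558 days → 5 August 2021.
Marketing Approval Extension: 1390 days claimed exceeds the 1244-day cap, so +1244 days → 31 December 2024.
Applicant Delay Offset: −169 days → 15 July 2024.

July 15, 2024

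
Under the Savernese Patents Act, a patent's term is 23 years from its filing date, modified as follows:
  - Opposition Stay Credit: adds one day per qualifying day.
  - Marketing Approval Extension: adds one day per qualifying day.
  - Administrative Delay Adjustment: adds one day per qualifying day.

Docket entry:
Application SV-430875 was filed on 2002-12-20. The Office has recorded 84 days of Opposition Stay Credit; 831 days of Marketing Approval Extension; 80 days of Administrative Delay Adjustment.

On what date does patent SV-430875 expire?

September 10, 2028

Base term: filing date + 23 years → 20 December 2025.
Opposition Stay Credit: +84 days → 14 March 2026.
Marketing Approval Extension: +831 days → 22 June 2028.
Administrative Delay Adjustment: +80 days → 10 September 2028.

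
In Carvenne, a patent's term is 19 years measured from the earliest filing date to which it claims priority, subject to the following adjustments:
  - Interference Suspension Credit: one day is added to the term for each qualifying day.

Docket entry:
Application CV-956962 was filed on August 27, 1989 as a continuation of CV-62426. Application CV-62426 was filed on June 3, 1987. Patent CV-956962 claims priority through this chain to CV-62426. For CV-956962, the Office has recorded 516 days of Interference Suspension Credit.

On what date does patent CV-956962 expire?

2007-11-01

Earliest priority filing: 3 June 1987.
Base term: 3 June 1987 + 19 years → 3 June 2006.
Interference Suspension Credit: +516 days → 1 November 2007.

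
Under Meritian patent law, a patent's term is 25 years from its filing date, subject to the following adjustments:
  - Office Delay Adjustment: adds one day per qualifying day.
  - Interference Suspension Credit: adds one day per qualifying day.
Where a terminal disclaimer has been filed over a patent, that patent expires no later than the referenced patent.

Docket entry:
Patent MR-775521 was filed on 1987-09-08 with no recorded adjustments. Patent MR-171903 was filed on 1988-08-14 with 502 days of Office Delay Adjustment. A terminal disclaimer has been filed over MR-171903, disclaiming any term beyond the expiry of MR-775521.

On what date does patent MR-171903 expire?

September 8, 2012

Natural term of MR-171903:
  Base: filing + 25 years → 14 August 2013.
  Office Delay Adjustment: +502 days → 29 December 2014.
Expiry of referenced patent MR-775521:
  Base: filing + 25 years → 8 September 2012.
Terminal disclaimer: MR-171903 expires on the earlier of 29 December 2014 and 8 September 2012.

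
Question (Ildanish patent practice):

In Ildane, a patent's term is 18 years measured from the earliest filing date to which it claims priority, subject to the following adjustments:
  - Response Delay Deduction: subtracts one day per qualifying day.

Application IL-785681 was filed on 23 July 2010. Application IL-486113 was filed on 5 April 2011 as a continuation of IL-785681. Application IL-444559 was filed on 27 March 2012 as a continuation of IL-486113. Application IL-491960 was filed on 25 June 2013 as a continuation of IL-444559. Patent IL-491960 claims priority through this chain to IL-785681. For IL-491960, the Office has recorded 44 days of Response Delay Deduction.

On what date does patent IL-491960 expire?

Earliest priority filing: 23 July 2010.
Base term: 23 July 2010 + 18 years → 23 July 2028.
Response Delay Deduction: −44 days → 9 June 2028.

June 9, 2028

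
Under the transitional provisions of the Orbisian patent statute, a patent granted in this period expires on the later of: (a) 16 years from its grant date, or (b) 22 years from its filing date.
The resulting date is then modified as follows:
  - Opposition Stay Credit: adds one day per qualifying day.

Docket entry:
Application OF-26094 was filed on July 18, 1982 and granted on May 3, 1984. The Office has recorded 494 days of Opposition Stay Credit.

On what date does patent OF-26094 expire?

2005-11-24

(a) grant + 16 years → 3 May 2000.
(b) filing + 22 years → 18 July 2004.
Later of the two: 18 July 2004.
Opposition Stay Credit: +494 days → 24 November 2005.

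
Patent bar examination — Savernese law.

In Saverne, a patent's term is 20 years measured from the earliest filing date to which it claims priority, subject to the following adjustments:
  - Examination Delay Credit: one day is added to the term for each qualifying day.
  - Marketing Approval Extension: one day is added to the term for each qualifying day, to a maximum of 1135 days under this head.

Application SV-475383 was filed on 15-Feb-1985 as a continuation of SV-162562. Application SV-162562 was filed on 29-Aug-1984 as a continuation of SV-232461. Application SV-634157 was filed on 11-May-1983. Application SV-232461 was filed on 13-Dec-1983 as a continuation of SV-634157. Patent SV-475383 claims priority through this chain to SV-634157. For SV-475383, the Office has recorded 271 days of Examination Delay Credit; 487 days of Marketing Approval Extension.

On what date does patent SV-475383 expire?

Earliest priority filing: 11 May 1983.
Base term: 11 May 1983 + 20 years → 11 May 2003.
Examination Delay Credit: +271 days → 6 February 2004.
Marketing Approval Extension: 487 days (within the 1135-day cap) → +487 days → 7 June 2005.

June 7, 2005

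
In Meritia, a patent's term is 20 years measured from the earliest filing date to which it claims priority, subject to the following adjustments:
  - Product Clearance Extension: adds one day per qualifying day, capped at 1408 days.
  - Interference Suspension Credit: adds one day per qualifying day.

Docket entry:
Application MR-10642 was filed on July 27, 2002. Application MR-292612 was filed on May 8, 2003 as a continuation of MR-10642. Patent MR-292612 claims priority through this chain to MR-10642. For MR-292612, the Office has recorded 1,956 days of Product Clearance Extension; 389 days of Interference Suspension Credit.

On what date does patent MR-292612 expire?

Earliest priority filing: 27 July 2002.
Base term: 27 July 2002 + 20 years → 27 July 2022.
Product Clearance Extension: 1956 days claimed exceeds the 1408-day cap, so +1408 days → 4 June 2026.
Interference Suspension Credit: +389 days → 28 June 2027.

June 28, 2027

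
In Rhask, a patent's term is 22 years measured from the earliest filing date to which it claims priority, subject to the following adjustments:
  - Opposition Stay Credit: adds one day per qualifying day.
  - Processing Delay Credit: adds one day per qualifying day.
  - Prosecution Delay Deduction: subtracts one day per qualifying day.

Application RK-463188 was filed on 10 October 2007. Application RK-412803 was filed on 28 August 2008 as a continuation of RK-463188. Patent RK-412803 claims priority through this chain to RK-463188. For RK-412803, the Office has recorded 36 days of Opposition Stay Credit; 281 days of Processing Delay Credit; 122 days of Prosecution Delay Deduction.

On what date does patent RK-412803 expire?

Earliest priority filing: 10 October 2007.
Base term: 10 October 2007 + 22 years → 10 October 2029.
Opposition Stay Credit: +36 days → 15 November 2029.
Processing Delay Credit: +281 days → 23 August 2030.
Prosecution Delay Deduction: −122 days → 23 April 2030.

April 23, 2030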